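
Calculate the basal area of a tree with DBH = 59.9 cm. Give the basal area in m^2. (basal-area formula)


Formula: BA = pi * (DBH/2)^2 / 10000  (cm^2 to m^2)
Radius = DBH/2 = 59.9/2 = 29.95 cm
BA = pi * 29.95^2 / 10000
   = 2818.0165 cm^2 / 10000
   = 0.2818 m^2

0.2818


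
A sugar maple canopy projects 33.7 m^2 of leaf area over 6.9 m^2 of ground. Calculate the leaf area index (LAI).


Formula: LAI = total leaf area / ground area  (dimensionless)
LAI = 33.7 m^2 / 6.9 m^2
LAI = 4.88

4.88


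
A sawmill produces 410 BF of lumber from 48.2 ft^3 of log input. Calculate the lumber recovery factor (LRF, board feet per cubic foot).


Formula: LRF = Lumber Output (BF) / Log Input (ft^3)
LRF = 410 BF / 48.2 ft^3
LRF = 8.51 BF/ft^3

8.51


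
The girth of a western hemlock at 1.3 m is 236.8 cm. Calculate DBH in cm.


Formula: DBH = C / pi
DBH = 236.8 / pi
pi = 3.14159...
DBH = 75.4 cm

75.4


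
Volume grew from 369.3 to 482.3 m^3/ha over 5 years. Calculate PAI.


Formula: PAI = (V_T2 - V_T1) / (T2 - T1)
Volume increment = 482.3 - 369.3 = 113.0 m^3/ha
PAI = 113.0 / 5 = 22.6 m^3/ha/year

22.6


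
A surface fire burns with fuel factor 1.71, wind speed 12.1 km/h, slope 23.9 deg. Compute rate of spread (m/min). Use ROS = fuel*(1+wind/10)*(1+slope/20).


Formula: ROS = fuel * (1 + wind/10) * (1 + slope/20)
Wind factor = 1 + 12.1/10 = 2.21
Slope factor = 1 + 23.9/20 = 2.195
ROS = 1.71 * 2.21 * 2.195 = 8.3 m/min

8.3


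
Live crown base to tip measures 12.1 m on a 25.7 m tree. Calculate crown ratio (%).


Formula: Crown Ratio = (Crown Length / Total Height) * 100
CR = (12.1 m / 25.7 m) * 100
CR = 0.4708 * 100 = 47.1%

47.1


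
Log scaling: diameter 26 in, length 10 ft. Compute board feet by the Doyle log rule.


Doyle: BF = (D - 4)^2 * L / 16
Adjusted diameter = 26 - 4 = 22 in
(D-4)^2 = 22^2 = 484
BF = 484 * 10 / 16 = 303 BF

303


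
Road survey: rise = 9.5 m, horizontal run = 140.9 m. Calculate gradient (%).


Formula: Gradient = rise / run * 100
Gradient = 9.5 / 140.9 * 100 = 6.7%

6.7


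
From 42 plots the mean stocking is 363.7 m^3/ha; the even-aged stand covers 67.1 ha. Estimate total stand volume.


Formula: Total Volume = Mean Volume per ha * Total Area
Total Volume = 363.7 m^3/ha * 67.1 ha
Total Volume = 24404 m^3

24404


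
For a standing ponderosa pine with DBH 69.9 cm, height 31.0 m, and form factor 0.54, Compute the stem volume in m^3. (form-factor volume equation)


Formula: V = pi * (DBH/200)^2 * H * ff
Radius = DBH/200 = 69.9/200 = 0.3495 m
Radius^2 = 0.3495^2 = 0.12215025 m^2
V = pi * 0.12215025 * 31.0 * 0.54
V = 6.424 m^3

6.424


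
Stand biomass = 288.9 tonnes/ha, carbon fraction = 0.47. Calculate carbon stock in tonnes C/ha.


Formula: Carbon Stock = Biomass * Carbon Fraction
C = 288.9 t/ha * 0.47
C = 135.8 t C/ha

135.8


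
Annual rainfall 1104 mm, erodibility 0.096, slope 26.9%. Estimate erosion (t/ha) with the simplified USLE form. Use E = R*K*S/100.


Formula: E = R * K * S / 100  (simplified USLE)
R * K = 1104 * 0.096 = 105.984
E = 105.984 * 26.9 / 100 = 28.51 t/ha

28.51


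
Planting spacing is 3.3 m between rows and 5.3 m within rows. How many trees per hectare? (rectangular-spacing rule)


Formula: TPH = 10000 m^2/ha / (spacing_x * spacing_y)
Area per tree = 3.3 m * 5.3 m = 17.49 m^2
TPH = 10000 / 17.49 = 572 trees/ha

572


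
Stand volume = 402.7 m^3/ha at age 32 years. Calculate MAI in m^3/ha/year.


Formula: MAI = Total Volume / Stand Age
MAI = 402.7 m^3/ha / 32 years
MAI = 12.58 m^3/ha/year

12.58


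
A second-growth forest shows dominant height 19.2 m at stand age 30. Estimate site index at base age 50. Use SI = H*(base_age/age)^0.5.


Formula: SI = H_dom * (base_age / age)^0.5
Age ratio = 50 / 30 = 1.66667
sqrt(age_ratio) = 1.29099
SI = 19.2 * 1.29099 = 24.8 m

24.8


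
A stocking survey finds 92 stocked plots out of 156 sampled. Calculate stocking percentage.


Formula: Stocking % = stocked plots / total plots * 100
Stocking = 92 / 156 * 100
Stocking = 0.5897 * 100 = 59.0%

59.0


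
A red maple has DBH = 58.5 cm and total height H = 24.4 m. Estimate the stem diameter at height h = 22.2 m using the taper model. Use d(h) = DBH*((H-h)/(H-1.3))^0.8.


Taper: d(h) = DBH * ((H - h) / (H - 1.3))^0.8
Numerator = H - h = 24.4 - 22.2 = 2.2 m
Denominator = H - 1.3 = 24.4 - 1.3 = 23.1 m
Ratio = 2.2 / 23.1 = 0.09524
d = 58.5 * 0.09524^0.8 = 8.9 cm

8.9


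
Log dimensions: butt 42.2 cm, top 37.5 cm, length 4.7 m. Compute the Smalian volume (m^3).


Smalian: V = (A1 + A2)/2 * L,  A = pi*(D/200)^2
A1 = pi*(42.2/200)^2 = 0.139867 m^2
A2 = pi*(37.5/200)^2 = 0.110447 m^2
V = (0.139867+0.110447)/2*4.7 = 0.5882 m^3

0.5882


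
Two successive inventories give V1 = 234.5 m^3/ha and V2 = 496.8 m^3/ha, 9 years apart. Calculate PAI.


Formula: PAI = (V_T2 - V_T1) / (T2 - T1)
Volume increment = 496.8 - 234.5 = 262.3 m^3/ha
PAI = 262.3 / 9 = 29.14 m^3/ha/year

29.14


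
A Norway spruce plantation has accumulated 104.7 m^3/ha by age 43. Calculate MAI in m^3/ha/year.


Formula: MAI = Total Volume / Stand Age
MAI = 104.7 m^3/ha / 43 years
MAI = 2.43 m^3/ha/year

2.43


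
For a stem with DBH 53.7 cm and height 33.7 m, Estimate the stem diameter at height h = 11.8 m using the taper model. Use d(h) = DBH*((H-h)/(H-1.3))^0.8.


Taper: d(h) = DBH * ((H - h) / (H - 1.3))^0.8
Numerator = H - h = 33.7 - 11.8 = 21.9 m
Denominator = H - 1.3 = 33.7 - 1.3 = 32.4 m
Ratio = 21.9 / 32.4 = 0.67593
d = 53.7 * 0.67593^0.8 = 39.3 cm

39.3


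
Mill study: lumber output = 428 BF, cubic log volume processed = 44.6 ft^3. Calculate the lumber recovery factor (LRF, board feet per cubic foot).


Formula: LRF = Lumber Output (BF) / Log Input (ft^3)
LRF = 428 BF / 44.6 ft^3
LRF = 9.6 BF/ft^3

9.6


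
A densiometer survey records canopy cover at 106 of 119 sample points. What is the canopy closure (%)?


Formula: Canopy closure = covered points / total points * 100
Closure = 106 / 119 * 100
Closure = 0.8908 * 100 = 89.1%

89.1


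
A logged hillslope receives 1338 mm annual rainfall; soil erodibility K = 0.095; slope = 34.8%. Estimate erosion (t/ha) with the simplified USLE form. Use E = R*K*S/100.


Formula: E = R * K * S / 100  (simplified USLE)
R * K = 1338 * 0.095 = 127.11
E = 127.11 * 34.8 / 100 = 44.23 t/ha

44.23


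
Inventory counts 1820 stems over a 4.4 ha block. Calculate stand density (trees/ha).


Formula: Stand Density = N_trees / Area_ha
Density = 1820 trees / 4.4 ha
Density = 414 trees/ha

414


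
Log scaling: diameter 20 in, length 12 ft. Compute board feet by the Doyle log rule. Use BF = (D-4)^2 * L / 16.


Doyle: BF = (D - 4)^2 * L / 16
Adjusted diameter = 20 - 4 = 16 in
(D-4)^2 = 16^2 = 256
BF = 256 * 12 / 16 = 192 BF

192


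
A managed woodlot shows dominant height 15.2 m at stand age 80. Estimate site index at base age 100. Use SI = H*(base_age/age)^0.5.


Formula: SI = H_dom * (base_age / age)^0.5
Age ratio = 100 / 80 = 1.25
sqrt(age_ratio) = 1.11803
SI = 15.2 * 1.11803 = 17.0 m

17.0


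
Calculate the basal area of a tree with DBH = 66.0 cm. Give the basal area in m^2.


Formula: BA = pi * (DBH/2)^2 / 10000  (cm^2 to m^2)
Radius = DBH/2 = 66.0/2 = 33.0 cm
BA = pi * 33.0^2 / 10000
   = 3421.1944 cm^2 / 10000
   = 0.3421 m^2

0.3421


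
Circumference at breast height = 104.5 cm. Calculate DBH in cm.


Formula: DBH = C / pi
DBH = 104.5 / pi
pi = 3.14159...
DBH = 33.3 cm

33.3


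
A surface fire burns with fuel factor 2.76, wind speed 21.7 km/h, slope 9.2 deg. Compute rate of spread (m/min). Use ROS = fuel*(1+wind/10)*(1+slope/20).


Formula: ROS = fuel * (1 + wind/10) * (1 + slope/20)
Wind factor = 1 + 21.7/10 = 3.17
Slope factor = 1 + 9.2/20 = 1.46
ROS = 2.76 * 3.17 * 1.46 = 12.77 m/min

12.77


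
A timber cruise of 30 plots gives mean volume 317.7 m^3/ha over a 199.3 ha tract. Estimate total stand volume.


Formula: Total Volume = Mean Volume per ha * Total Area
Total Volume = 317.7 m^3/ha * 199.3 ha
Total Volume = 63318 m^3

63318


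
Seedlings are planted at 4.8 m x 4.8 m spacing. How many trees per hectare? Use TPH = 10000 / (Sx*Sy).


Formula: TPH = 10000 m^2/ha / (spacing_x * spacing_y)
Area per tree = 4.8 m * 4.8 m = 23.04 m^2
TPH = 10000 / 23.04 = 434 trees/ha

434


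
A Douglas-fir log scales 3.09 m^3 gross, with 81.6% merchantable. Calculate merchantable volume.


Formula: MV = V_total * (merchantable_pct / 100)
Merchantable fraction = 81.6% / 100 = 0.816
MV = 3.09 m^3 * 0.816 = 2.521 m^3

2.521


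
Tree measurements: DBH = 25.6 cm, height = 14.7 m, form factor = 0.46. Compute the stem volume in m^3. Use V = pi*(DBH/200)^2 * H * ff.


Formula: V = pi * (DBH/200)^2 * H * ff
Radius = DBH/200 = 25.6/200 = 0.128 m
Radius^2 = 0.128^2 = 0.016384 m^2
V = pi * 0.016384 * 14.7 * 0.46
V = 0.348 m^3

0.348


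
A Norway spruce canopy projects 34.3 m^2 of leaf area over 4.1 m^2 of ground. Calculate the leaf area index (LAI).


Formula: LAI = total leaf area / ground area  (dimensionless)
LAI = 34.3 m^2 / 4.1 m^2
LAI = 8.37

8.37


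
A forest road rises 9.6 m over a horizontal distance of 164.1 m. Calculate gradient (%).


Formula: Gradient = rise / run * 100
Gradient = 9.6 / 164.1 * 100 = 5.9%

5.9


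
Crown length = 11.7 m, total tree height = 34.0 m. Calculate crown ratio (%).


Formula: Crown Ratio = (Crown Length / Total Height) * 100
CR = (11.7 m / 34.0 m) * 100
CR = 0.3441 * 100 = 34.4%

34.4


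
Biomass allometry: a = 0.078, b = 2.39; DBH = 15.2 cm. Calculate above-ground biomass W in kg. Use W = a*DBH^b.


Formula: W = a * DBH^b  (allometric power law)
DBH^b = 15.2^2.39 = 667.7381
W = 0.078 * 667.7381 = 52.1 kg

52.1


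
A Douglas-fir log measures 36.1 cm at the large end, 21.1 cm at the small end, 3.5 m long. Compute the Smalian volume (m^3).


Smalian: V = (A1 + A2)/2 * L,  A = pi*(D/200)^2
A1 = pi*(36.1/200)^2 = 0.102354 m^2
A2 = pi*(21.1/200)^2 = 0.034967 m^2
V = (0.102354+0.034967)/2*3.5 = 0.2403 m^3

0.2403


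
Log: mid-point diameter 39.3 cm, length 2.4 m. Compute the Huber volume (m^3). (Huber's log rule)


Huber: V = Am * L,  Am = pi*(Dm/200)^2
Am = pi*(39.3/200)^2 = 0.121304 m^2
V = 0.121304*2.4 = 0.2911 m^3

0.2911


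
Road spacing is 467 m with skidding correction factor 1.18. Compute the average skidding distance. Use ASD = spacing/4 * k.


Formula: ASD = (spacing / 4) * correction
Uncorrected distance = spacing / 4 = 467 / 4 = 116.75 m
ASD = 116.75 * 1.18 = 138 m

138


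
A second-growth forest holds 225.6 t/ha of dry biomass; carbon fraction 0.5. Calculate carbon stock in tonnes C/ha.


Formula: Carbon Stock = Biomass * Carbon Fraction
C = 225.6 t/ha * 0.5
C = 112.8 t C/ha

112.8


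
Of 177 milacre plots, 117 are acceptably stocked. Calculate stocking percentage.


Formula: Stocking % = stocked plots / total plots * 100
Stocking = 117 / 177 * 100
Stocking = 0.661 * 100 = 66.1%

66.1


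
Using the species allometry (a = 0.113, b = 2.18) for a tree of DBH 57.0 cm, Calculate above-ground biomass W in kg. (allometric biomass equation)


Formula: W = a * DBH^b  (allometric power law)
DBH^b = 57.0^2.18 = 6726.7794
W = 0.113 * 6726.7794 = 760.1 kg

760.1


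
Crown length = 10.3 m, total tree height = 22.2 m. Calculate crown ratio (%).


Formula: Crown Ratio = (Crown Length / Total Height) * 100
CR = (10.3 m / 22.2 m) * 100
CR = 0.464 * 100 = 46.4%

46.4


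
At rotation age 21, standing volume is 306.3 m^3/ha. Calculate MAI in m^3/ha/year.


Formula: MAI = Total Volume / Stand Age
MAI = 306.3 m^3/ha / 21 years
MAI = 14.59 m^3/ha/year

14.59


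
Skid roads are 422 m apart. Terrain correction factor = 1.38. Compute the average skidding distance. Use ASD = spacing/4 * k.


Formula: ASD = (spacing / 4) * correction
Uncorrected distance = spacing / 4 = 422 / 4 = 105.5 m
ASD = 105.5 * 1.38 = 146 m

146


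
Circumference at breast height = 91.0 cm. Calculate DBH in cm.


Formula: DBH = C / pi
DBH = 91.0 / pi
pi = 3.14159...
DBH = 29.0 cm

29.0


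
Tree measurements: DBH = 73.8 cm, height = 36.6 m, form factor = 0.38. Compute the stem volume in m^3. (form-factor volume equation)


Formula: V = pi * (DBH/200)^2 * H * ff
Radius = DBH/200 = 73.8/200 = 0.369 m
Radius^2 = 0.369^2 = 0.136161 m^2
V = pi * 0.136161 * 36.6 * 0.38
V = 5.949 m^3

5.949


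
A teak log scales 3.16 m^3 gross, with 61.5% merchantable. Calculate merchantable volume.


Formula: MV = V_total * (merchantable_pct / 100)
Merchantable fraction = 61.5% / 100 = 0.615
MV = 3.16 m^3 * 0.615 = 1.943 m^3

1.943


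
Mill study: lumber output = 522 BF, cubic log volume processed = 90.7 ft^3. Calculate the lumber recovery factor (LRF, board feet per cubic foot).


Formula: LRF = Lumber Output (BF) / Log Input (ft^3)
LRF = 522 BF / 90.7 ft^3
LRF = 5.76 BF/ft^3

5.76


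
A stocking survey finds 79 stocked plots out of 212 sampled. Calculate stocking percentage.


Formula: Stocking % = stocked plots / total plots * 100
Stocking = 79 / 212 * 100
Stocking = 0.3726 * 100 = 37.3%

37.3


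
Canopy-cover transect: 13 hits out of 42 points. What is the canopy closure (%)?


Formula: Canopy closure = covered points / total points * 100
Closure = 13 / 42 * 100
Closure = 0.3095 * 100 = 31.0%

31.0


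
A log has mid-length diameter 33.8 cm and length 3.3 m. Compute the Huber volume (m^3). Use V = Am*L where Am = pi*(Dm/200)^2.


Huber: V = Am * L,  Am = pi*(Dm/200)^2
Am = pi*(33.8/200)^2 = 0.089727 m^2
V = 0.089727*3.3 = 0.2961 m^3

0.2961


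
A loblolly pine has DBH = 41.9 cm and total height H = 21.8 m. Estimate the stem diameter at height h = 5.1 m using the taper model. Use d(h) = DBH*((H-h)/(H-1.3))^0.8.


Taper: d(h) = DBH * ((H - h) / (H - 1.3))^0.8
Numerator = H - h = 21.8 - 5.1 = 16.7 m
Denominator = H - 1.3 = 21.8 - 1.3 = 20.5 m
Ratio = 16.7 / 20.5 = 0.81463
d = 41.9 * 0.81463^0.8 = 35.6 cm

35.6


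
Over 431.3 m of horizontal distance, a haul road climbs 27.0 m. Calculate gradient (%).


Formula: Gradient = rise / run * 100
Gradient = 27.0 / 431.3 * 100 = 6.3%

6.3


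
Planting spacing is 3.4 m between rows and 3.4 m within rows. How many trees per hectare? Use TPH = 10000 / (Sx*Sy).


Formula: TPH = 10000 m^2/ha / (spacing_x * spacing_y)
Area per tree = 3.4 m * 3.4 m = 11.56 m^2
TPH = 10000 / 11.56 = 865 trees/ha

865


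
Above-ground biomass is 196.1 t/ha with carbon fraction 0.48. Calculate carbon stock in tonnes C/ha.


Formula: Carbon Stock = Biomass * Carbon Fraction
C = 196.1 t/ha * 0.48
C = 94.1 t C/ha

94.1


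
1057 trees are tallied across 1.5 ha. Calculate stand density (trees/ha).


Formula: Stand Density = N_trees / Area_ha
Density = 1057 trees / 1.5 ha
Density = 705 trees/ha

705


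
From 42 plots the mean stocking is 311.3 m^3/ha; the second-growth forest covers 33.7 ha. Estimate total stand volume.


Formula: Total Volume = Mean Volume per ha * Total Area
Total Volume = 311.3 m^3/ha * 33.7 ha
Total Volume = 10491 m^3

10491


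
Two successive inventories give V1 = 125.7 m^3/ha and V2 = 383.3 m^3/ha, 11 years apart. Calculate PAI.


Formula: PAI = (V_T2 - V_T1) / (T2 - T1)
Volume increment = 383.3 - 125.7 = 257.6 m^3/ha
PAI = 257.6 / 11 = 23.42 m^3/ha/year

23.42


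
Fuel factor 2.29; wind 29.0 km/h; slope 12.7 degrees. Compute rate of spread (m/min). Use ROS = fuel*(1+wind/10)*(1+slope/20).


Formula: ROS = fuel * (1 + wind/10) * (1 + slope/20)
Wind factor = 1 + 29.0/10 = 3.9
Slope factor = 1 + 12.7/20 = 1.635
ROS = 2.29 * 3.9 * 1.635 = 14.6 m/min

14.6


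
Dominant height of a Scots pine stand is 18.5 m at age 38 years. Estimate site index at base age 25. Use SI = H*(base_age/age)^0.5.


Formula: SI = H_dom * (base_age / age)^0.5
Age ratio = 25 / 38 = 0.65789
sqrt(age_ratio) = 0.81111
SI = 18.5 * 0.81111 = 15.0 m

15.0


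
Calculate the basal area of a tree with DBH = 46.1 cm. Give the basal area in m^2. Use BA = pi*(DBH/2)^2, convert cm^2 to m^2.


Formula: BA = pi * (DBH/2)^2 / 10000  (cm^2 to m^2)
Radius = DBH/2 = 46.1/2 = 23.05 cm
BA = pi * 23.05^2 / 10000
   = 1669.136 cm^2 / 10000
   = 0.1669 m^2

0.1669


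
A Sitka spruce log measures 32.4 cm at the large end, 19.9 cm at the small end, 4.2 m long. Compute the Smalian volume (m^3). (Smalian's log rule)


Smalian: V = (A1 + A2)/2 * L,  A = pi*(D/200)^2
A1 = pi*(32.4/200)^2 = 0.082448 m^2
A2 = pi*(19.9/200)^2 = 0.031103 m^2
V = (0.082448+0.031103)/2*4.2 = 0.2385 m^3

0.2385


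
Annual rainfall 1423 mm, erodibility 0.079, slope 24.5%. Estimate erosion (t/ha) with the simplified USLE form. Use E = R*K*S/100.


Formula: E = R * K * S / 100  (simplified USLE)
R * K = 1423 * 0.079 = 112.417
E = 112.417 * 24.5 / 100 = 27.54 t/ha

27.54


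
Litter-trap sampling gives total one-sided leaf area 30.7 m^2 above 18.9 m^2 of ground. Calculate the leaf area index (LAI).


Formula: LAI = total leaf area / ground area  (dimensionless)
LAI = 30.7 m^2 / 18.9 m^2
LAI = 1.62

1.62


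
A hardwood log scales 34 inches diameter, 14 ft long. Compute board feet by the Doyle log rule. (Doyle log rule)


Doyle: BF = (D - 4)^2 * L / 16
Adjusted diameter = 34 - 4 = 30 in
(D-4)^2 = 30^2 = 900
BF = 900 * 14 / 16 = 788 BF

788


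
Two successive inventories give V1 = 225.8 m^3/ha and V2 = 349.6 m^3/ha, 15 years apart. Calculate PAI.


Formula: PAI = (V_T2 - V_T1) / (T2 - T1)
Volume increment = 349.6 - 225.8 = 123.8 m^3/ha
PAI = 123.8 / 15 = 8.25 m^3/ha/year

8.25


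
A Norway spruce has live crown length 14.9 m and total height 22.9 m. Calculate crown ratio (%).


Formula: Crown Ratio = (Crown Length / Total Height) * 100
CR = (14.9 m / 22.9 m) * 100
CR = 0.6507 * 100 = 65.1%

65.1


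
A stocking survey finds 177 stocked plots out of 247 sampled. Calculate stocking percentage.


Formula: Stocking % = stocked plots / total plots * 100
Stocking = 177 / 247 * 100
Stocking = 0.7166 * 100 = 71.7%

71.7


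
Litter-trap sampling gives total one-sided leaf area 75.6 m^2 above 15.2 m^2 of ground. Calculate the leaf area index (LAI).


Formula: LAI = total leaf area / ground area  (dimensionless)
LAI = 75.6 m^2 / 15.2 m^2
LAI = 4.97

4.97


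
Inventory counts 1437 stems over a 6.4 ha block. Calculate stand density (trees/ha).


Formula: Stand Density = N_trees / Area_ha
Density = 1437 trees / 6.4 ha
Density = 225 trees/ha

225


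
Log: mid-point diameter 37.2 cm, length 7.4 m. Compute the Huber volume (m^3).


Huber: V = Am * L,  Am = pi*(Dm/200)^2
Am = pi*(37.2/200)^2 = 0.108687 m^2
V = 0.108687*7.4 = 0.8043 m^3

0.8043


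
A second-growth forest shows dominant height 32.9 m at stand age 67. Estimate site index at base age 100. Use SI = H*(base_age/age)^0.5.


Formula: SI = H_dom * (base_age / age)^0.5
Age ratio = 100 / 67 = 1.49254
sqrt(age_ratio) = 1.22169
SI = 32.9 * 1.22169 = 40.2 m

40.2


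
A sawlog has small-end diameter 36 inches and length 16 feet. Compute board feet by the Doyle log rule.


Doyle: BF = (D - 4)^2 * L / 16
Adjusted diameter = 36 - 4 = 32 in
(D-4)^2 = 32^2 = 1024
BF = 1024 * 16 / 16 = 1024 BF

1024


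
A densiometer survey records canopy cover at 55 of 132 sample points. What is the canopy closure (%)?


Formula: Canopy closure = covered points / total points * 100
Closure = 55 / 132 * 100
Closure = 0.4167 * 100 = 41.7%

41.7


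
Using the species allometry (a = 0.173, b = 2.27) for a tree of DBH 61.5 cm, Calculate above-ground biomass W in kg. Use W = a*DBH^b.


Formula: W = a * DBH^b  (allometric power law)
DBH^b = 61.5^2.27 = 11501.2889
W = 0.173 * 11501.2889 = 1989.7 kg

1989.7


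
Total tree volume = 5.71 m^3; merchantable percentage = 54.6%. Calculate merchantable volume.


Formula: MV = V_total * (merchantable_pct / 100)
Merchantable fraction = 54.6% / 100 = 0.546
MV = 5.71 m^3 * 0.546 = 3.118 m^3

3.118


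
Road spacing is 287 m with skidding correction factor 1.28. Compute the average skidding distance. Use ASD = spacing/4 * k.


Formula: ASD = (spacing / 4) * correction
Uncorrected distance = spacing / 4 = 287 / 4 = 71.75 m
ASD = 71.75 * 1.28 = 92 m

92


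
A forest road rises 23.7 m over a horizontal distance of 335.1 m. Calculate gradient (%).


Formula: Gradient = rise / run * 100
Gradient = 23.7 / 335.1 * 100 = 7.1%

7.1


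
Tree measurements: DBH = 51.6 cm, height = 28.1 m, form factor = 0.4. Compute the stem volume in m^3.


Formula: V = pi * (DBH/200)^2 * H * ff
Radius = DBH/200 = 51.6/200 = 0.258 m
Radius^2 = 0.258^2 = 0.066564 m^2
V = pi * 0.066564 * 28.1 * 0.4
V = 2.35 m^3

2.35


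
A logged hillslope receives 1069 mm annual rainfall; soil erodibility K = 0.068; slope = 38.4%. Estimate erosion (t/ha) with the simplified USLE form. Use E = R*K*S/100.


Formula: E = R * K * S / 100  (simplified USLE)
R * K = 1069 * 0.068 = 72.692
E = 72.692 * 38.4 / 100 = 27.91 t/ha

27.91


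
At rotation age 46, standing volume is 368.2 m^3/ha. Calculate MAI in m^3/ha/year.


Formula: MAI = Total Volume / Stand Age
MAI = 368.2 m^3/ha / 46 years
MAI = 8.0 m^3/ha/year

8.0


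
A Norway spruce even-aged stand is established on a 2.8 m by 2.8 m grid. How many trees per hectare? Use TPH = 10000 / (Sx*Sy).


Formula: TPH = 10000 m^2/ha / (spacing_x * spacing_y)
Area per tree = 2.8 m * 2.8 m = 7.84 m^2
TPH = 10000 / 7.84 = 1276 trees/ha

1276


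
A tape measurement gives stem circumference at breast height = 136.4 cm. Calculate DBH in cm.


Formula: DBH = C / pi
DBH = 136.4 / pi
pi = 3.14159...
DBH = 43.4 cm

43.4


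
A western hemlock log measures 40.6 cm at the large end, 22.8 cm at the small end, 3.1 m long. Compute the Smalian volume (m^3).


Smalian: V = (A1 + A2)/2 * L,  A = pi*(D/200)^2
A1 = pi*(40.6/200)^2 = 0.129462 m^2
A2 = pi*(22.8/200)^2 = 0.040828 m^2
V = (0.129462+0.040828)/2*3.1 = 0.2639 m^3

0.2639


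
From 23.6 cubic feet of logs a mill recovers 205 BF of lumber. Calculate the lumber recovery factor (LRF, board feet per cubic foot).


Formula: LRF = Lumber Output (BF) / Log Input (ft^3)
LRF = 205 BF / 23.6 ft^3
LRF = 8.69 BF/ft^3

8.69


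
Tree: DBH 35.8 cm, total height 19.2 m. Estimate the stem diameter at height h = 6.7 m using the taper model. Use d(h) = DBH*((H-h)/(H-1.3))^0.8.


Taper: d(h) = DBH * ((H - h) / (H - 1.3))^0.8
Numerator = H - h = 19.2 - 6.7 = 12.5 m
Denominator = H - 1.3 = 19.2 - 1.3 = 17.9 m
Ratio = 12.5 / 17.9 = 0.69832
d = 35.8 * 0.69832^0.8 = 26.9 cm

26.9


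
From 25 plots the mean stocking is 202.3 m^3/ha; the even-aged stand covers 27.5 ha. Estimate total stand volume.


Formula: Total Volume = Mean Volume per ha * Total Area
Total Volume = 202.3 m^3/ha * 27.5 ha
Total Volume = 5563 m^3

5563


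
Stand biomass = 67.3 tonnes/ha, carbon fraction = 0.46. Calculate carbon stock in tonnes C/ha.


Formula: Carbon Stock = Biomass * Carbon Fraction
C = 67.3 t/ha * 0.46
C = 31.0 t C/ha

31.0


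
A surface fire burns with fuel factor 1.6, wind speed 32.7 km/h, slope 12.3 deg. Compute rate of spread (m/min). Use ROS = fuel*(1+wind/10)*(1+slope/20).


Formula: ROS = fuel * (1 + wind/10) * (1 + slope/20)
Wind factor = 1 + 32.7/10 = 4.27
Slope factor = 1 + 12.3/20 = 1.615
ROS = 1.6 * 4.27 * 1.615 = 11.03 m/min

11.03


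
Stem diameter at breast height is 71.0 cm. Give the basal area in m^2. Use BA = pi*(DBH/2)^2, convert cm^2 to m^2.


Formula: BA = pi * (DBH/2)^2 / 10000  (cm^2 to m^2)
Radius = DBH/2 = 71.0/2 = 35.5 cm
BA = pi * 35.5^2 / 10000
   = 3959.1921 cm^2 / 10000
   = 0.3959 m^2

0.3959


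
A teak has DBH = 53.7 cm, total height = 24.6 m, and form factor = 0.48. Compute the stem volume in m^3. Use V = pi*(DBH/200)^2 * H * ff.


Formula: V = pi * (DBH/200)^2 * H * ff
Radius = DBH/200 = 53.7/200 = 0.2685 m
Radius^2 = 0.2685^2 = 0.07209225 m^2
V = pi * 0.07209225 * 24.6 * 0.48
V = 2.674 m^3

2.674


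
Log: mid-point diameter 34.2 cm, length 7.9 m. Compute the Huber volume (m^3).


Huber: V = Am * L,  Am = pi*(Dm/200)^2
Am = pi*(34.2/200)^2 = 0.091863 m^2
V = 0.091863*7.9 = 0.7257 m^3

0.7257


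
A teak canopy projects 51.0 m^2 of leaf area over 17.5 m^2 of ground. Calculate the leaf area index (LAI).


Formula: LAI = total leaf area / ground area  (dimensionless)
LAI = 51.0 m^2 / 17.5 m^2
LAI = 2.91

2.91


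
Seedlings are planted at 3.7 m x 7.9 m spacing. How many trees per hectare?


Formula: TPH = 10000 m^2/ha / (spacing_x * spacing_y)
Area per tree = 3.7 m * 7.9 m = 29.23 m^2
TPH = 10000 / 29.23 = 342 trees/ha

342


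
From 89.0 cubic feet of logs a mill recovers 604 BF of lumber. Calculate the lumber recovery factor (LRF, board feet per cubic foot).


Formula: LRF = Lumber Output (BF) / Log Input (ft^3)
LRF = 604 BF / 89.0 ft^3
LRF = 6.79 BF/ft^3

6.79


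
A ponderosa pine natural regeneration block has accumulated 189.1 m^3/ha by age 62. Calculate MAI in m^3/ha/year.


Formula: MAI = Total Volume / Stand Age
MAI = 189.1 m^3/ha / 62 years
MAI = 3.05 m^3/ha/year

3.05


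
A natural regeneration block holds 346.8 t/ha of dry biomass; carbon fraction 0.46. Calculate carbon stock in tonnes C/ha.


Formula: Carbon Stock = Biomass * Carbon Fraction
C = 346.8 t/ha * 0.46
C = 159.5 t C/ha

159.5


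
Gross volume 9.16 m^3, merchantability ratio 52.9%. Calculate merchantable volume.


Formula: MV = V_total * (merchantable_pct / 100)
Merchantable fraction = 52.9% / 100 = 0.529
MV = 9.16 m^3 * 0.529 = 4.846 m^3

4.846


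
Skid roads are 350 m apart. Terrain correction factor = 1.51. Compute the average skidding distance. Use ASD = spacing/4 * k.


Formula: ASD = (spacing / 4) * correction
Uncorrected distance = spacing / 4 = 350 / 4 = 87.5 m
ASD = 87.5 * 1.51 = 132 m

132


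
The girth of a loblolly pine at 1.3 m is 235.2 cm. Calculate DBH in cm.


Formula: DBH = C / pi
DBH = 235.2 / pi
pi = 3.14159...
DBH = 74.9 cm

74.9


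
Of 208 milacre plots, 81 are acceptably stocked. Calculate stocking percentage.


Formula: Stocking % = stocked plots / total plots * 100
Stocking = 81 / 208 * 100
Stocking = 0.3894 * 100 = 38.9%

38.9


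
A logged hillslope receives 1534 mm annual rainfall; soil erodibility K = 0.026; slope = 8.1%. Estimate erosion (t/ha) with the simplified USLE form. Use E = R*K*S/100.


Formula: E = R * K * S / 100  (simplified USLE)
R * K = 1534 * 0.026 = 39.884
E = 39.884 * 8.1 / 100 = 3.23 t/ha

3.23


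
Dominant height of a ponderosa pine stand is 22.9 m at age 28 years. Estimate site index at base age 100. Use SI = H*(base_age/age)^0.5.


Formula: SI = H_dom * (base_age / age)^0.5
Age ratio = 100 / 28 = 3.57143
sqrt(age_ratio) = 1.88982
SI = 22.9 * 1.88982 = 43.3 m

43.3


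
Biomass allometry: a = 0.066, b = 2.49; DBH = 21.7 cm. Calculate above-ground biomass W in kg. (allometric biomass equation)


Formula: W = a * DBH^b  (allometric power law)
DBH^b = 21.7^2.49 = 2127.0845
W = 0.066 * 2127.0845 = 140.4 kg

140.4


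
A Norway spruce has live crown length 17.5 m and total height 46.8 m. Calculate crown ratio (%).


Formula: Crown Ratio = (Crown Length / Total Height) * 100
CR = (17.5 m / 46.8 m) * 100
CR = 0.3739 * 100 = 37.4%

37.4


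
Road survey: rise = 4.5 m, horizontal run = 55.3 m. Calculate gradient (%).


Formula: Gradient = rise / run * 100
Gradient = 4.5 / 55.3 * 100 = 8.1%

8.1


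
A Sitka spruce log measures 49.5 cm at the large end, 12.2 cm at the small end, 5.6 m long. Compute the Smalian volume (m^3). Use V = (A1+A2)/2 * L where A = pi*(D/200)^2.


Smalian: V = (A1 + A2)/2 * L,  A = pi*(D/200)^2
A1 = pi*(49.5/200)^2 = 0.192442 m^2
A2 = pi*(12.2/200)^2 = 0.01169 m^2
V = (0.192442+0.01169)/2*5.6 = 0.5716 m^3

0.5716


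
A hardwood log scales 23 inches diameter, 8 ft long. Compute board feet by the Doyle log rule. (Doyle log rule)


Doyle: BF = (D - 4)^2 * L / 16
Adjusted diameter = 23 - 4 = 19 in
(D-4)^2 = 19^2 = 361
BF = 361 * 8 / 16 = 181 BF

181


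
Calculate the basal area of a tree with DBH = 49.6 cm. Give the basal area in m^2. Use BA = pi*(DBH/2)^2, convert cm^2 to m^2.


Formula: BA = pi * (DBH/2)^2 / 10000  (cm^2 to m^2)
Radius = DBH/2 = 49.6/2 = 24.8 cm
BA = pi * 24.8^2 / 10000
   = 1932.2051 cm^2 / 10000
   = 0.1932 m^2

0.1932


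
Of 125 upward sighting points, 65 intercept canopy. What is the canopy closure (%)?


Formula: Canopy closure = covered points / total points * 100
Closure = 65 / 125 * 100
Closure = 0.52 * 100 = 52.0%

52.0


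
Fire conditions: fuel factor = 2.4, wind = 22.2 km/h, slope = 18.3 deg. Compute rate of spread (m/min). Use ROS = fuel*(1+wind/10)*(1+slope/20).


Formula: ROS = fuel * (1 + wind/10) * (1 + slope/20)
Wind factor = 1 + 22.2/10 = 3.22
Slope factor = 1 + 18.3/20 = 1.915
ROS = 2.4 * 3.22 * 1.915 = 14.8 m/min

14.8


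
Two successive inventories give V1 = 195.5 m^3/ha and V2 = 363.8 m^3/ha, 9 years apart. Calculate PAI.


Formula: PAI = (V_T2 - V_T1) / (T2 - T1)
Volume increment = 363.8 - 195.5 = 168.3 m^3/ha
PAI = 168.3 / 9 = 18.7 m^3/ha/year

18.7


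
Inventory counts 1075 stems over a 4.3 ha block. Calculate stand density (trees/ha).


Formula: Stand Density = N_trees / Area_ha
Density = 1075 trees / 4.3 ha
Density = 250 trees/ha

250


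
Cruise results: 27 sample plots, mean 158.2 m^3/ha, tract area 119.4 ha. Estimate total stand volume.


Formula: Total Volume = Mean Volume per ha * Total Area
Total Volume = 158.2 m^3/ha * 119.4 ha
Total Volume = 18889 m^3

18889


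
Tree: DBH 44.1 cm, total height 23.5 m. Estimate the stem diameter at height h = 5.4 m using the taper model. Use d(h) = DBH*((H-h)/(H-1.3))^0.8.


Taper: d(h) = DBH * ((H - h) / (H - 1.3))^0.8
Numerator = H - h = 23.5 - 5.4 = 18.1 m
Denominator = H - 1.3 = 23.5 - 1.3 = 22.2 m
Ratio = 18.1 / 22.2 = 0.81532
d = 44.1 * 0.81532^0.8 = 37.5 cm

37.5


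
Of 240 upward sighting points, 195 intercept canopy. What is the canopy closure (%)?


Formula: Canopy closure = covered points / total points * 100
Closure = 195 / 240 * 100
Closure = 0.8125 * 100 = 81.3%

81.3


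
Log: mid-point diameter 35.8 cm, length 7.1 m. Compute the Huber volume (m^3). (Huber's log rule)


Huber: V = Am * L,  Am = pi*(Dm/200)^2
Am = pi*(35.8/200)^2 = 0.10066 m^2
V = 0.10066*7.1 = 0.7147 m^3

0.7147


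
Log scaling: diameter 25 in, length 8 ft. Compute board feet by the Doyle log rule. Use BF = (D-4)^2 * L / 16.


Doyle: BF = (D - 4)^2 * L / 16
Adjusted diameter = 25 - 4 = 21 in
(D-4)^2 = 21^2 = 441
BF = 441 * 8 / 16 = 221 BF

221


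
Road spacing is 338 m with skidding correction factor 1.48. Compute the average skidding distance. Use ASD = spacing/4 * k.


Formula: ASD = (spacing / 4) * correction
Uncorrected distance = spacing / 4 = 338 / 4 = 84.5 m
ASD = 84.5 * 1.48 = 125 m

125


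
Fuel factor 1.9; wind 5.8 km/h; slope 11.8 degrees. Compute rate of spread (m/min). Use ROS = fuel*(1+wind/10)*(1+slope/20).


Formula: ROS = fuel * (1 + wind/10) * (1 + slope/20)
Wind factor = 1 + 5.8/10 = 1.58
Slope factor = 1 + 11.8/20 = 1.59
ROS = 1.9 * 1.58 * 1.59 = 4.77 m/min

4.77


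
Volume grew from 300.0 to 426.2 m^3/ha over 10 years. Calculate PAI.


Formula: PAI = (V_T2 - V_T1) / (T2 - T1)
Volume increment = 426.2 - 300.0 = 126.2 m^3/ha
PAI = 126.2 / 10 = 12.62 m^3/ha/year

12.62


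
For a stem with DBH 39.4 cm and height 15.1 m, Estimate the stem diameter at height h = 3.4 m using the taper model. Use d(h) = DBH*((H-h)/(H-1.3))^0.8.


Taper: d(h) = DBH * ((H - h) / (H - 1.3))^0.8
Numerator = H - h = 15.1 - 3.4 = 11.7 m
Denominator = H - 1.3 = 15.1 - 1.3 = 13.8 m
Ratio = 11.7 / 13.8 = 0.84783
d = 39.4 * 0.84783^0.8 = 34.5 cm

34.5


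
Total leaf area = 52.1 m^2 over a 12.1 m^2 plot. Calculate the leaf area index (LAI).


Formula: LAI = total leaf area / ground area  (dimensionless)
LAI = 52.1 m^2 / 12.1 m^2
LAI = 4.31

4.31


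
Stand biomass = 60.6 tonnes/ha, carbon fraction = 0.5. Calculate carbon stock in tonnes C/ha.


Formula: Carbon Stock = Biomass * Carbon Fraction
C = 60.6 t/ha * 0.5
C = 30.3 t C/ha

30.3


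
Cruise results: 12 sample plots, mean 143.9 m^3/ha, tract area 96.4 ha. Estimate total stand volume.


Formula: Total Volume = Mean Volume per ha * Total Area
Total Volume = 143.9 m^3/ha * 96.4 ha
Total Volume = 13872 m^3

13872


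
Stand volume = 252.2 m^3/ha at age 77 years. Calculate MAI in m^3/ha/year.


Formula: MAI = Total Volume / Stand Age
MAI = 252.2 m^3/ha / 77 years
MAI = 3.28 m^3/ha/year

3.28


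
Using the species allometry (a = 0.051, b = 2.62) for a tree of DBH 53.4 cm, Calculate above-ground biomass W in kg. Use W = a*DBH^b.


Formula: W = a * DBH^b  (allometric power law)
DBH^b = 53.4^2.62 = 33585.9853
W = 0.051 * 33585.9853 = 1712.9 kg

1712.9


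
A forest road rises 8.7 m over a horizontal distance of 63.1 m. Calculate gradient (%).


Formula: Gradient = rise / run * 100
Gradient = 8.7 / 63.1 * 100 = 13.8%

13.8


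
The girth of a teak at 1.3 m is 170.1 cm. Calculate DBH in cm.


Formula: DBH = C / pi
DBH = 170.1 / pi
pi = 3.14159...
DBH = 54.1 cm

54.1


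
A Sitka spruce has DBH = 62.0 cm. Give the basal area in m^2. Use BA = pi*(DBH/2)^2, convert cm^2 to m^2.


Formula: BA = pi * (DBH/2)^2 / 10000  (cm^2 to m^2)
Radius = DBH/2 = 62.0/2 = 31.0 cm
BA = pi * 31.0^2 / 10000
   = 3019.0705 cm^2 / 10000
   = 0.3019 m^2

0.3019


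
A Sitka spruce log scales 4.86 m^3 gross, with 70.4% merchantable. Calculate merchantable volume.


Formula: MV = V_total * (merchantable_pct / 100)
Merchantable fraction = 70.4% / 100 = 0.704
MV = 4.86 m^3 * 0.704 = 3.421 m^3

3.421


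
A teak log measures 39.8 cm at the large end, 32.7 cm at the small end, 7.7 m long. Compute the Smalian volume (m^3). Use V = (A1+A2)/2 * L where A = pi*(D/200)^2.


Smalian: V = (A1 + A2)/2 * L,  A = pi*(D/200)^2
A1 = pi*(39.8/200)^2 = 0.12441 m^2
A2 = pi*(32.7/200)^2 = 0.083982 m^2
V = (0.12441+0.083982)/2*7.7 = 0.8023 m^3

0.8023


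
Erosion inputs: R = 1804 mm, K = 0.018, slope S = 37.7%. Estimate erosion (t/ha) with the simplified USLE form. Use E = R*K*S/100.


Formula: E = R * K * S / 100  (simplified USLE)
R * K = 1804 * 0.018 = 32.472
E = 32.472 * 37.7 / 100 = 12.24 t/ha

12.24


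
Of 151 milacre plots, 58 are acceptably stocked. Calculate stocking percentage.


Formula: Stocking % = stocked plots / total plots * 100
Stocking = 58 / 151 * 100
Stocking = 0.3841 * 100 = 38.4%

38.4


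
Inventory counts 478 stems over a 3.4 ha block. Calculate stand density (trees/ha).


Formula: Stand Density = N_trees / Area_ha
Density = 478 trees / 3.4 ha
Density = 141 trees/ha

141


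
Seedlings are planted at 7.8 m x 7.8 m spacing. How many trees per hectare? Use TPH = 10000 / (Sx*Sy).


Formula: TPH = 10000 m^2/ha / (spacing_x * spacing_y)
Area per tree = 7.8 m * 7.8 m = 60.84 m^2
TPH = 10000 / 60.84 = 164 trees/ha

164


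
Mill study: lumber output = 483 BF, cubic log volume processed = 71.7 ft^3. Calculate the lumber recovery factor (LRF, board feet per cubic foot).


Formula: LRF = Lumber Output (BF) / Log Input (ft^3)
LRF = 483 BF / 71.7 ft^3
LRF = 6.74 BF/ft^3

6.74


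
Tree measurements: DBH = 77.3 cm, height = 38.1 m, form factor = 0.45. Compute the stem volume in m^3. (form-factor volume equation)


Formula: V = pi * (DBH/200)^2 * H * ff
Radius = DBH/200 = 77.3/200 = 0.3865 m
Radius^2 = 0.3865^2 = 0.14938225 m^2
V = pi * 0.14938225 * 38.1 * 0.45
V = 8.046 m^3

8.046


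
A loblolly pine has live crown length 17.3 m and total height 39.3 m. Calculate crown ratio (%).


Formula: Crown Ratio = (Crown Length / Total Height) * 100
CR = (17.3 m / 39.3 m) * 100
CR = 0.4402 * 100 = 44.0%

44.0


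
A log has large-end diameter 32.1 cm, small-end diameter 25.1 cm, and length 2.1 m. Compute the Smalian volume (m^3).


Smalian: V = (A1 + A2)/2 * L,  A = pi*(D/200)^2
A1 = pi*(32.1/200)^2 = 0.080928 m^2
A2 = pi*(25.1/200)^2 = 0.049481 m^2
V = (0.080928+0.049481)/2*2.1 = 0.1369 m^3

0.1369


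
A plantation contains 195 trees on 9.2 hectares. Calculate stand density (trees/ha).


Formula: Stand Density = N_trees / Area_ha
Density = 195 trees / 9.2 ha
Density = 21 trees/ha

21


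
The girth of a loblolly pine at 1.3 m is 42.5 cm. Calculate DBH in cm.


Formula: DBH = C / pi
DBH = 42.5 / pi
pi = 3.14159...
DBH = 13.5 cm

13.5


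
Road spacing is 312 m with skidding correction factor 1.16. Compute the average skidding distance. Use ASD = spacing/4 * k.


Formula: ASD = (spacing / 4) * correction
Uncorrected distance = spacing / 4 = 312 / 4 = 78 m
ASD = 78 * 1.16 = 90 m

90


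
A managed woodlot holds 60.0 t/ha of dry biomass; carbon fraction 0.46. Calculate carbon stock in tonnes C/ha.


Formula: Carbon Stock = Biomass * Carbon Fraction
C = 60.0 t/ha * 0.46
C = 27.6 t C/ha

27.6


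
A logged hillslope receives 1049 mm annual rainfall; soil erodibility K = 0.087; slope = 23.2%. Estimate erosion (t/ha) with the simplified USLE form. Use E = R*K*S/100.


Formula: E = R * K * S / 100  (simplified USLE)
R * K = 1049 * 0.087 = 91.263
E = 91.263 * 23.2 / 100 = 21.17 t/ha

21.17


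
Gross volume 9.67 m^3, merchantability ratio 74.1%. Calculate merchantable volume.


Formula: MV = V_total * (merchantable_pct / 100)
Merchantable fraction = 74.1% / 100 = 0.741
MV = 9.67 m^3 * 0.741 = 7.165 m^3

7.165


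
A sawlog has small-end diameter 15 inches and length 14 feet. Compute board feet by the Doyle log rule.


Doyle: BF = (D - 4)^2 * L / 16
Adjusted diameter = 15 - 4 = 11 in
(D-4)^2 = 11^2 = 121
BF = 121 * 14 / 16 = 106 BF

106


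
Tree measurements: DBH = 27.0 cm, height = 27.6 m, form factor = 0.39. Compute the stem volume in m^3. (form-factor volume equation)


Formula: V = pi * (DBH/200)^2 * H * ff
Radius = DBH/200 = 27.0/200 = 0.135 m
Radius^2 = 0.135^2 = 0.018225 m^2
V = pi * 0.018225 * 27.6 * 0.39
V = 0.616 m^3

0.616


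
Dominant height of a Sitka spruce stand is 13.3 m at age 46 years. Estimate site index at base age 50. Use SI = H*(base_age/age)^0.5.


Formula: SI = H_dom * (base_age / age)^0.5
Age ratio = 50 / 46 = 1.08696
sqrt(age_ratio) = 1.04257
SI = 13.3 * 1.04257 = 13.9 m

13.9


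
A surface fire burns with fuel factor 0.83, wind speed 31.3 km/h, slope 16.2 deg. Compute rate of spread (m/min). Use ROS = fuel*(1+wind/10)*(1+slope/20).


Formula: ROS = fuel * (1 + wind/10) * (1 + slope/20)
Wind factor = 1 + 31.3/10 = 4.13
Slope factor = 1 + 16.2/20 = 1.81
ROS = 0.83 * 4.13 * 1.81 = 6.2 m/min

6.2


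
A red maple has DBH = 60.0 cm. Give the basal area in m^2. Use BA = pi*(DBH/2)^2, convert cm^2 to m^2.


Formula: BA = pi * (DBH/2)^2 / 10000  (cm^2 to m^2)
Radius = DBH/2 = 60.0/2 = 30.0 cm
BA = pi * 30.0^2 / 10000
   = 2827.4334 cm^2 / 10000
   = 0.2827 m^2

0.2827


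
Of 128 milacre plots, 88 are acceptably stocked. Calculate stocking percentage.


Formula: Stocking % = stocked plots / total plots * 100
Stocking = 88 / 128 * 100
Stocking = 0.6875 * 100 = 68.8%

68.8


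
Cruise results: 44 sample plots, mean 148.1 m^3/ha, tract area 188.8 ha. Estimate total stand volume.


Formula: Total Volume = Mean Volume per ha * Total Area
Total Volume = 148.1 m^3/ha * 188.8 ha
Total Volume = 27961 m^3

27961


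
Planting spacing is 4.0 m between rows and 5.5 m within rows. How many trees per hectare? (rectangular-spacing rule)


Formula: TPH = 10000 m^2/ha / (spacing_x * spacing_y)
Area per tree = 4.0 m * 5.5 m = 22.0 m^2
TPH = 10000 / 22.0 = 455 trees/ha

455


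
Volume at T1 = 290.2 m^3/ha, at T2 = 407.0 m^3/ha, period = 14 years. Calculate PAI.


Formula: PAI = (V_T2 - V_T1) / (T2 - T1)
Volume increment = 407.0 - 290.2 = 116.8 m^3/ha
PAI = 116.8 / 14 = 8.34 m^3/ha/year

8.34


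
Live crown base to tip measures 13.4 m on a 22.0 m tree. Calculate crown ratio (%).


Formula: Crown Ratio = (Crown Length / Total Height) * 100
CR = (13.4 m / 22.0 m) * 100
CR = 0.6091 * 100 = 60.9%

60.9
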